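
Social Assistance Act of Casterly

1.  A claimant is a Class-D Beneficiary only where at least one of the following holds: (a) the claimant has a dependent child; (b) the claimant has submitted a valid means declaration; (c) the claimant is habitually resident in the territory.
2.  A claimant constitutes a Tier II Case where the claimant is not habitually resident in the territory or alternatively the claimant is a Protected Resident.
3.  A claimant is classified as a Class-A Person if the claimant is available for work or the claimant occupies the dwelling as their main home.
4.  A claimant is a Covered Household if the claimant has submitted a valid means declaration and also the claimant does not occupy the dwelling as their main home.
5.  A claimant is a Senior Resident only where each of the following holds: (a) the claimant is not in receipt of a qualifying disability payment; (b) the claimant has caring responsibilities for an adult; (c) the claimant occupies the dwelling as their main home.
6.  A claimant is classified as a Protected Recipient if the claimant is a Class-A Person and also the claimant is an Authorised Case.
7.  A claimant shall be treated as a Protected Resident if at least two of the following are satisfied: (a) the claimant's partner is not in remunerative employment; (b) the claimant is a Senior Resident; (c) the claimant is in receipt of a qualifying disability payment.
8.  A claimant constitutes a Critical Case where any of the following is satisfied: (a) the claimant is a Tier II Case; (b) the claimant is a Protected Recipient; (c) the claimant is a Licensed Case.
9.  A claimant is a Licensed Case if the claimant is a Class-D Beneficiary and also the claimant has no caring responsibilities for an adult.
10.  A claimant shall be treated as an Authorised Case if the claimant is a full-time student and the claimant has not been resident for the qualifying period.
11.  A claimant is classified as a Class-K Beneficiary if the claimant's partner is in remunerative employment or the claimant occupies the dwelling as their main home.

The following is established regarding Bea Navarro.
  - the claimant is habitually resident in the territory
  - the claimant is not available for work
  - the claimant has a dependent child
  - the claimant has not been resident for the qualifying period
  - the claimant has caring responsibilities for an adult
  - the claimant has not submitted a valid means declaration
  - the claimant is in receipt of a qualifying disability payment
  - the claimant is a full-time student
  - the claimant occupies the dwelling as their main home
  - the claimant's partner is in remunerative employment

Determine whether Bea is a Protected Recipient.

Yes

paragraph 3 — Class-A Person: [the claimant is available for work? no] OR [the claimant occupies the dwelling as their main home? yes] → satisfied.
paragraph 10 — Authorised Case: [the claimant is a full-time student? yes] AND [the claimant has not been resident for the qualifying period? yes] → satisfied.
paragraph 6 — Protected Recipient: [Class-A Person (paragraph 3)? yes] AND [Authorised Case (paragraph 10)? yes] → satisfied.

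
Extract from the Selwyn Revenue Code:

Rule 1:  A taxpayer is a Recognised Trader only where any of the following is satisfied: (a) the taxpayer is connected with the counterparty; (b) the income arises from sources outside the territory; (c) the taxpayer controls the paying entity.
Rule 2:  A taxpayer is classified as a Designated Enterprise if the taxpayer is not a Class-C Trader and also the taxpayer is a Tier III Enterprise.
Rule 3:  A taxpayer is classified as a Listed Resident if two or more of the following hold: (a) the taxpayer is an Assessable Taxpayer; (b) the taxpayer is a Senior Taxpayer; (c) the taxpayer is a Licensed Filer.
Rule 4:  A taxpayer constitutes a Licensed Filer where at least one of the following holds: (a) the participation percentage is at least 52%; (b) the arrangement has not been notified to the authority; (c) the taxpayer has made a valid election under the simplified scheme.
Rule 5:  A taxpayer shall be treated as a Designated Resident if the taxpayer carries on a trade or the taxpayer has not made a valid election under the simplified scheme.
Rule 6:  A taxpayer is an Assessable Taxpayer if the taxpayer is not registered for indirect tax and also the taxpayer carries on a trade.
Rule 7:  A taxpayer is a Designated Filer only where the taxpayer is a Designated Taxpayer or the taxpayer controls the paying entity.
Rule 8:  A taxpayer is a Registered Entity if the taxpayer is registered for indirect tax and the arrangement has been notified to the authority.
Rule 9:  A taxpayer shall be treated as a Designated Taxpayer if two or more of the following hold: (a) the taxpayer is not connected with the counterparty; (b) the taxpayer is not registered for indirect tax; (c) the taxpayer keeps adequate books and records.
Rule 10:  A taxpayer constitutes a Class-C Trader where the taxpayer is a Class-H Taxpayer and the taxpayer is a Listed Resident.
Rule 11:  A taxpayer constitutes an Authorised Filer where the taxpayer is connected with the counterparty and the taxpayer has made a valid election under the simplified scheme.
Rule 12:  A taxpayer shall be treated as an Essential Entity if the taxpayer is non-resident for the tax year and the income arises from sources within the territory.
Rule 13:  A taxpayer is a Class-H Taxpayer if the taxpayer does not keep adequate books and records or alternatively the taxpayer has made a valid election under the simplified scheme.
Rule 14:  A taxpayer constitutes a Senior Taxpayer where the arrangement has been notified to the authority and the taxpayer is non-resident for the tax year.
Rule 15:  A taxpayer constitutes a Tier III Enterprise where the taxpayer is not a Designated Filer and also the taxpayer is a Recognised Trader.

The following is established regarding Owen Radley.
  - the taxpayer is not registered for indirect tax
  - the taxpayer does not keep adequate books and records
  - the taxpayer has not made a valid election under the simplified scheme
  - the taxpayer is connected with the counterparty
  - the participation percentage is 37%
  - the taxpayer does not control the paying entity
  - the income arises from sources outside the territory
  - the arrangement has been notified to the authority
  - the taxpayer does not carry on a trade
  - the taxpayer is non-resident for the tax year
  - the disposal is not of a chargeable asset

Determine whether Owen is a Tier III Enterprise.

rule 9 — Designated Taxpayer: the taxpayer is not connected with the counterparty? no; the taxpayer is not registered for indirect tax? yes; the taxpayer keeps adequate books and records? no — 1 of 3 hold (need ≥2) → not satisfied.
rule 7 — Designated Filer: [Designated Taxpayer (rule 9)? no] OR [the taxpayer controls the paying entity? no] → not satisfied.
rule 1 — Recognised Trader: [the taxpayer is connected with the counterparty? yes] OR [the income arises from sources outside the territory? yes] OR [the taxpayer controls the paying entity? no] → satisfied.
rule 15 — Tier III Enterprise: [not a Designated Filer (rule 7)? yes] AND [Recognised Trader (rule 1)? yes] → satisfied.

Yes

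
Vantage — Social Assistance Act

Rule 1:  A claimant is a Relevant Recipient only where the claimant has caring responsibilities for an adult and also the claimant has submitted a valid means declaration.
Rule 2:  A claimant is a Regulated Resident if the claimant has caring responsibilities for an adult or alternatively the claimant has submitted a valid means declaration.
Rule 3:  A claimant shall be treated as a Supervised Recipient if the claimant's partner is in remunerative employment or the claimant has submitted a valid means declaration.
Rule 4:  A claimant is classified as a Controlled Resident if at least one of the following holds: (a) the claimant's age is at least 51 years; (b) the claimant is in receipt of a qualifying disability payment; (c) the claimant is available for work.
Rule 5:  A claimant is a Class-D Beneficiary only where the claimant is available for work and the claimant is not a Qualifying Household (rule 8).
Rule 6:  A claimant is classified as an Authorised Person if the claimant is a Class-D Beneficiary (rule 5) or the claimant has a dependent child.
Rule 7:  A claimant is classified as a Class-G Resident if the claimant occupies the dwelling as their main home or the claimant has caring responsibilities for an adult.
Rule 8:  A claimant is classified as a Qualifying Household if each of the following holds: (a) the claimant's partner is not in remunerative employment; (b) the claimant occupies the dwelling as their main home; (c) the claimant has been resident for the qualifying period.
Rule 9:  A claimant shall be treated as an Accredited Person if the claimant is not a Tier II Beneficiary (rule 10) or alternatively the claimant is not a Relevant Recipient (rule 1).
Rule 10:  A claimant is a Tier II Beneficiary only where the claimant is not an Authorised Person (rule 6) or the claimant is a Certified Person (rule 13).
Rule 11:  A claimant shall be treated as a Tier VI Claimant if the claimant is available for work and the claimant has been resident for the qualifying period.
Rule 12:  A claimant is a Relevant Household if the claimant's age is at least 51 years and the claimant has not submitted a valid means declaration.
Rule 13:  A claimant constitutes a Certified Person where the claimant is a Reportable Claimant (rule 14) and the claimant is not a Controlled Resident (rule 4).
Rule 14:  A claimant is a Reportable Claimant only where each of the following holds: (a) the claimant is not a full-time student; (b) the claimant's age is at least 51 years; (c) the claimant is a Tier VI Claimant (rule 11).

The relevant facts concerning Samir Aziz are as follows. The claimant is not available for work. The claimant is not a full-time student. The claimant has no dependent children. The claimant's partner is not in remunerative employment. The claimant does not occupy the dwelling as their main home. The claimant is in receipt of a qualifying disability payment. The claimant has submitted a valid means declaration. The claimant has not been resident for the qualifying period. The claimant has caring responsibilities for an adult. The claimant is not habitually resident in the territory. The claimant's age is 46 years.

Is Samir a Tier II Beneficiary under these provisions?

Yes

Under rule 8: the claimant's partner is not in remunerative employment? yes; and the claimant occupies the dwelling as their main home? no; and the claimant has been resident for the qualifying period? no. So the claimant is not a Qualifying Household.
Under rule 5: the claimant is available for work? no; and not a Qualifying Household (rule 8)? yes. So the claimant is not a Class-D Beneficiary.
Under rule 6: Class-D Beneficiary (rule 5)? no; or the claimant has a dependent child? no. So the claimant is not an Authorised Person.
Under rule 11: the claimant is available for work? no; and the claimant has been resident for the qualifying period? no. So the claimant is not a Tier VI Claimant.
Under rule 14: the claimant is not a full-time student? yes; and claimant's age: 46 years ≥ 51 years? no; and Tier VI Claimant (rule 11)? no. So the claimant is not a Reportable Claimant.
Under rule 4: claimant's age: 46 years ≥ 51 years? no; or the claimant is in receipt of a qualifying disability payment? yes; or the claimant is available for work? no. So the claimant is a Controlled Resident.
Under rule 13: Reportable Claimant (rule 14)? no; and not a Controlled Resident (rule 4)? no. So the claimant is not a Certified Person.
Under rule 10: not an Authorised Person (rule 6)? yes; or Certified Person (rule 13)? no. So the claimant is a Tier II Beneficiary.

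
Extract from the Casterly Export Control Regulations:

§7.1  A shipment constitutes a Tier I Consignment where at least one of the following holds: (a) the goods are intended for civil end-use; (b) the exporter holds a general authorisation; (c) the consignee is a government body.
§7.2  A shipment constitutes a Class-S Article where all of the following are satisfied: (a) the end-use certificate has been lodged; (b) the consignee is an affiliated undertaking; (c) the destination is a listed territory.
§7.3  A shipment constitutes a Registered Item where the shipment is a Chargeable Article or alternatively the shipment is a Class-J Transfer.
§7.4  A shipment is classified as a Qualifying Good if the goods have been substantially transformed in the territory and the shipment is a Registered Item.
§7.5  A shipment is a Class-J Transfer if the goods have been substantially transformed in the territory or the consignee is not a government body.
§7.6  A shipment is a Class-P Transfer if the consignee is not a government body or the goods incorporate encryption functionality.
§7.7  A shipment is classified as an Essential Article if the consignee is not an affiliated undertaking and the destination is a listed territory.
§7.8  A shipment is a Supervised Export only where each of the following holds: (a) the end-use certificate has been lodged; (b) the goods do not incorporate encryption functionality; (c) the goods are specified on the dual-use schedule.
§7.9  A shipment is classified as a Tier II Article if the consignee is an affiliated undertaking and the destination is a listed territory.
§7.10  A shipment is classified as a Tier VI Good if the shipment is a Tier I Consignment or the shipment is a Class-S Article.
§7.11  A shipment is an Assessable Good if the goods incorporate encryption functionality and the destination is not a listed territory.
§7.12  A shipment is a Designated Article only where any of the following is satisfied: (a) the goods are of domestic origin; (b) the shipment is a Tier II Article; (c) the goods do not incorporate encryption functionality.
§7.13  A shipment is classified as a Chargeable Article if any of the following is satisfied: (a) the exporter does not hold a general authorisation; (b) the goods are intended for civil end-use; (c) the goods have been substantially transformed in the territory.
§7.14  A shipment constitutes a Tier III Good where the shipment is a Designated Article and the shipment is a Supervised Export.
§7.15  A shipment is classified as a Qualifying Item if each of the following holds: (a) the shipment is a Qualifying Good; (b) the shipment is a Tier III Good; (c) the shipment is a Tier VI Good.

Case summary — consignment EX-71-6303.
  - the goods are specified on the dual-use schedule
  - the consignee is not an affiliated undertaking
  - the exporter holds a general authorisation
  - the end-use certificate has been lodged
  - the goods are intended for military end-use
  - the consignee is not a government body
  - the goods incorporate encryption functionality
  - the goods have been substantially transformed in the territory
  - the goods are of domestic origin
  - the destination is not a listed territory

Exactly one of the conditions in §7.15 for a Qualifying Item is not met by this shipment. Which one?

§7.13 — Chargeable Article: [the exporter does not hold a general authorisation? no] OR [the goods are intended for civil end-use? no] OR [the goods have been substantially transformed in the territory? yes] → satisfied.
§7.5 — Class-J Transfer: [the goods have been substantially transformed in the territory? yes] OR [the consignee is not a government body? yes] → satisfied.
§7.3 — Registered Item: [Chargeable Article (§7.13)? yes] OR [Class-J Transfer (§7.5)? yes] → satisfied.
§7.4 — Qualifying Good: [the goods have been substantially transformed in the territory? yes] AND [Registered Item (§7.3)? yes] → satisfied.
§7.9 — Tier II Article: [the consignee is an affiliated undertaking? no] AND [the destination is a listed territory? no] → not satisfied.
§7.12 — Designated Article: [the goods are of domestic origin? yes] OR [Tier II Article (§7.9)? no] OR [the goods do not incorporate encryption functionality? no] → satisfied.
§7.8 — Supervised Export: [the end-use certificate has been lodged? yes] AND [the goods do not incorporate encryption functionality? no] AND [the goods are specified on the dual-use schedule? yes] → not satisfied.
§7.14 — Tier III Good: [Designated Article (§7.12)? yes] AND [Supervised Export (§7.8)? no] → not satisfied.
§7.1 — Tier I Consignment: [the goods are intended for civil end-use? no] OR [the exporter holds a general authorisation? yes] OR [the consignee is a government body? no] → satisfied.
§7.2 — Class-S Article: [the end-use certificate has been lodged? yes] AND [the consignee is an affiliated undertaking? no] AND [the destination is a listed territory? no] → not satisfied.
§7.10 — Tier VI Good: [Tier I Consignment (§7.1)? yes] OR [Class-S Article (§7.2)? no] → satisfied.
§7.15 — Qualifying Item: [Qualifying Good (§7.4)? yes] AND [Tier III Good (§7.14)? no] AND [Tier VI Good (§7.10)? yes] → not satisfied.

Tier III Good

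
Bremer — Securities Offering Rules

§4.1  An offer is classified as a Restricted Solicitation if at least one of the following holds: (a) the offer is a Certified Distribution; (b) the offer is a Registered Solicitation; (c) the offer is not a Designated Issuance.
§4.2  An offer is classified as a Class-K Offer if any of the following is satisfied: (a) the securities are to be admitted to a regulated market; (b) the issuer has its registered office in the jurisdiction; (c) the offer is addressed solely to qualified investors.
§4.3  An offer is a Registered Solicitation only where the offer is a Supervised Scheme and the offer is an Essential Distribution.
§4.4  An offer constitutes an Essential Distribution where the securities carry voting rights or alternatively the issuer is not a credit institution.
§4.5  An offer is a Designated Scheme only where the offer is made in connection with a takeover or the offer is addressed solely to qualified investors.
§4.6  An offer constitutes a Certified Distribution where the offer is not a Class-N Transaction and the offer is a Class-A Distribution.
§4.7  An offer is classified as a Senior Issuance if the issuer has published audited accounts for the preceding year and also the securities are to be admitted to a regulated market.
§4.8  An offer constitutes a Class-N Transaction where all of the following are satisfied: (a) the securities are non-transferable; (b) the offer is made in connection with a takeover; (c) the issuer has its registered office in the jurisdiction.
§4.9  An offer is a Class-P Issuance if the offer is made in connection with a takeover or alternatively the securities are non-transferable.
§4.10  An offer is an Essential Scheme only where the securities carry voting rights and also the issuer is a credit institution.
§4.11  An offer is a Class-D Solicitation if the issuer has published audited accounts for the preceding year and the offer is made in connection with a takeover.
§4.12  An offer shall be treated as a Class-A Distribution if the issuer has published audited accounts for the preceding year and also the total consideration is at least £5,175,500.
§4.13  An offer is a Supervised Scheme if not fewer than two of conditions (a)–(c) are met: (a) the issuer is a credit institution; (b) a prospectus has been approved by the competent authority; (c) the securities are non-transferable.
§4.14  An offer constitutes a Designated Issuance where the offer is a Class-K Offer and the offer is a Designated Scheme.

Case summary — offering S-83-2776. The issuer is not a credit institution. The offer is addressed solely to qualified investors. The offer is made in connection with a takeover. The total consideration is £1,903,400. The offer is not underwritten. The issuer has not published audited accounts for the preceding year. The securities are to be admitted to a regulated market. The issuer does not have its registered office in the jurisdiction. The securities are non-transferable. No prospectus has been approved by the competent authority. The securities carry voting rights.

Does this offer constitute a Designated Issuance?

Under §4.2: the securities are to be admitted to a regulated market? yes; or the issuer has its registered office in the jurisdiction? no; or the offer is addressed solely to qualified investors? yes. So the offer is a Class-K Offer.
Under §4.5: the offer is made in connection with a takeover? yes; or the offer is addressed solely to qualified investors? yes. So the offer is a Designated Scheme.
Under §4.14: Class-K Offer (§4.2)? yes; and Designated Scheme (§4.5)? yes. So the offer is a Designated Issuance.

Yes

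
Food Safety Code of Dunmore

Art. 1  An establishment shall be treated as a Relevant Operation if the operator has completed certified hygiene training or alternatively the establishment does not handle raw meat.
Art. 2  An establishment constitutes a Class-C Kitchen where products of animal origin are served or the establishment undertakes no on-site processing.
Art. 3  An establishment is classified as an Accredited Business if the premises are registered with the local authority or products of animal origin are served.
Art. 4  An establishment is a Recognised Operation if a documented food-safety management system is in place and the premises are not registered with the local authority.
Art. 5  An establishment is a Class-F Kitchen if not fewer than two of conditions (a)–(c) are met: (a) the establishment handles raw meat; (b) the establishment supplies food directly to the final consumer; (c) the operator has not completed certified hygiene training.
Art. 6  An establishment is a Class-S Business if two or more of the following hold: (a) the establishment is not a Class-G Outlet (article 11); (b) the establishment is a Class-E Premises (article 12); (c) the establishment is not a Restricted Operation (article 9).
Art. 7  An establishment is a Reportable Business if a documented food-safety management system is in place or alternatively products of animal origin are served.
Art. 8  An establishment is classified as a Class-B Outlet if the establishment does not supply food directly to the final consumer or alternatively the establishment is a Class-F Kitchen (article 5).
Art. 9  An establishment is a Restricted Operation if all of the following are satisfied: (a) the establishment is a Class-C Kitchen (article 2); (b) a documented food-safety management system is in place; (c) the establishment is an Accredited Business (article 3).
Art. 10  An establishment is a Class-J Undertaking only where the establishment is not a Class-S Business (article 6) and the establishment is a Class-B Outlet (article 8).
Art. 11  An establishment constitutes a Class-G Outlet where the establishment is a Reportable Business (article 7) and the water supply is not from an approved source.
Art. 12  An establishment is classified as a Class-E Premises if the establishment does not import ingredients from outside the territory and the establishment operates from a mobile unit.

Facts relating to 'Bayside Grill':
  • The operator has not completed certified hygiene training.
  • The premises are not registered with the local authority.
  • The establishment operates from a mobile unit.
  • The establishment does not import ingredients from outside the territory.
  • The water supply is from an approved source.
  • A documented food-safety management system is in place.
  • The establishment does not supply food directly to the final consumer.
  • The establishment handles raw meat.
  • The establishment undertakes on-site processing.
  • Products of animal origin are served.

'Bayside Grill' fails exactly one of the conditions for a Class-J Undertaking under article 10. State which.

article 7 — Reportable Business: [a documented food-safety management system is in place? yes] OR [products of animal origin are served? yes] → satisfied.
article 11 — Class-G Outlet: [Reportable Business (article 7)? yes] AND [the water supply is not from an approved source? no] → not satisfied.
article 12 — Class-E Premises: [the establishment does not import ingredients from outside the territory? yes] AND [the establishment operates from a mobile unit? yes] → satisfied.
article 2 — Class-C Kitchen: [products of animal origin are served? yes] OR [the establishment undertakes no on-site processing? no] → satisfied.
article 3 — Accredited Business: [the premises are registered with the local authority? no] OR [products of animal origin are served? yes] → satisfied.
article 9 — Restricted Operation: [Class-C Kitchen (article 2)? yes] AND [a documented food-safety management system is in place? yes] AND [Accredited Business (article 3)? yes] → satisfied.
article 6 — Class-S Business: not a Class-G Outlet (article 11)? yes; Class-E Premises (article 12)? yes; not a Restricted Operation (article 9)? no — 2 of 3 hold (need ≥2) → satisfied.
article 5 — Class-F Kitchen: the establishment handles raw meat? yes; the establishment supplies food directly to the final consumer? no; the operator has not completed certified hygiene training? yes — 2 of 3 hold (need ≥2) → satisfied.
article 8 — Class-B Outlet: [the establishment does not supply food directly to the final consumer? yes] OR [Class-F Kitchen (article 5)? yes] → satisfied.
article 10 — Class-J Undertaking: [not a Class-S Business (article 6)? no] AND [Class-B Outlet (article 8)? yes] → not satisfied.

Class-S Business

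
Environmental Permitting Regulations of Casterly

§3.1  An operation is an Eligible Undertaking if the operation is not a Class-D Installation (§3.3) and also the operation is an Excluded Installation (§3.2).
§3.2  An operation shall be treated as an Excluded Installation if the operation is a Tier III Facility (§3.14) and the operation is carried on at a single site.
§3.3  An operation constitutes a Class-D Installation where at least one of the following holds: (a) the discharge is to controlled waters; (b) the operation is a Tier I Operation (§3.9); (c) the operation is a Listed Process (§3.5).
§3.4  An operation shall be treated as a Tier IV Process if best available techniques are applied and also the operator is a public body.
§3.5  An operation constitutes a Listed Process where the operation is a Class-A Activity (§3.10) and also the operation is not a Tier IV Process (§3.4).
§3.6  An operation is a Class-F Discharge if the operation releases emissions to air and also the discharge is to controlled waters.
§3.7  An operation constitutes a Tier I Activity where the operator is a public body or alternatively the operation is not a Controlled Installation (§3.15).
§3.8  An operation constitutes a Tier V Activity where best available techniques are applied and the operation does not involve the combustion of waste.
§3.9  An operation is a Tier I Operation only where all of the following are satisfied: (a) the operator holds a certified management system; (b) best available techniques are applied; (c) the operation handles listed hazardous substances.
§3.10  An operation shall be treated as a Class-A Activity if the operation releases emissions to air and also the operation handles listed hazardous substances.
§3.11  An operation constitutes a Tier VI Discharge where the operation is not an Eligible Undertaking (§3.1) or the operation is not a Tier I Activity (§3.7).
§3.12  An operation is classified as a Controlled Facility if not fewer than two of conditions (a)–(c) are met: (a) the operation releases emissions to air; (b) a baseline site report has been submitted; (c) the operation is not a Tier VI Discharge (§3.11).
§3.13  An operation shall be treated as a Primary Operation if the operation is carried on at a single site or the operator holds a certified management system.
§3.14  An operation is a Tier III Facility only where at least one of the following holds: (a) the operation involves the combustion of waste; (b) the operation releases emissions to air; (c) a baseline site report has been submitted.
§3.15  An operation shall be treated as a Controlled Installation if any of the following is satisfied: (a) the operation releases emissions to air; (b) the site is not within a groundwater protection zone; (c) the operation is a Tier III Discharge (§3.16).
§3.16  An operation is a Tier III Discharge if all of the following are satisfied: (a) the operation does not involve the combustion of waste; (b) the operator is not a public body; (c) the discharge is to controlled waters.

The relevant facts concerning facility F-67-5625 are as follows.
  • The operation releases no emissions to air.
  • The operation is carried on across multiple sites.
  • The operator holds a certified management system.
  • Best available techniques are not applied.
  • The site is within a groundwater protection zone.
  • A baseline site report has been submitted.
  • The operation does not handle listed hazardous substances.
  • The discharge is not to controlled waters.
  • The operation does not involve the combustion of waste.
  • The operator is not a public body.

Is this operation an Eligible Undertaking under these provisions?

No

Under §3.9: the operator holds a certified management system? yes; and best available techniques are applied? no; and the operation handles listed hazardous substances? no. So the operation is not a Tier I Operation.
Under §3.10: the operation releases emissions to air? no; and the operation handles listed hazardous substances? no. So the operation is not a Class-A Activity.
Under §3.4: best available techniques are applied? no; and the operator is a public body? no. So the operation is not a Tier IV Process.
Under §3.5: Class-A Activity (§3.10)? no; and not a Tier IV Process (§3.4)? yes. So the operation is not a Listed Process.
Under §3.3: the discharge is to controlled waters? no; or Tier I Operation (§3.9)? no; or Listed Process (§3.5)? no. So the operation is not a Class-D Installation.
Under §3.14: the operation involves the combustion of waste? no; or the operation releases emissions to air? no; or a baseline site report has been submitted? yes. So the operation is a Tier III Facility.
Under §3.2: Tier III Facility (§3.14)? yes; and the operation is carried on at a single site? no. So the operation is not an Excluded Installation.
Under §3.1: not a Class-D Installation (§3.3)? yes; and Excluded Installation (§3.2)? no. So the operation is not an Eligible Undertaking.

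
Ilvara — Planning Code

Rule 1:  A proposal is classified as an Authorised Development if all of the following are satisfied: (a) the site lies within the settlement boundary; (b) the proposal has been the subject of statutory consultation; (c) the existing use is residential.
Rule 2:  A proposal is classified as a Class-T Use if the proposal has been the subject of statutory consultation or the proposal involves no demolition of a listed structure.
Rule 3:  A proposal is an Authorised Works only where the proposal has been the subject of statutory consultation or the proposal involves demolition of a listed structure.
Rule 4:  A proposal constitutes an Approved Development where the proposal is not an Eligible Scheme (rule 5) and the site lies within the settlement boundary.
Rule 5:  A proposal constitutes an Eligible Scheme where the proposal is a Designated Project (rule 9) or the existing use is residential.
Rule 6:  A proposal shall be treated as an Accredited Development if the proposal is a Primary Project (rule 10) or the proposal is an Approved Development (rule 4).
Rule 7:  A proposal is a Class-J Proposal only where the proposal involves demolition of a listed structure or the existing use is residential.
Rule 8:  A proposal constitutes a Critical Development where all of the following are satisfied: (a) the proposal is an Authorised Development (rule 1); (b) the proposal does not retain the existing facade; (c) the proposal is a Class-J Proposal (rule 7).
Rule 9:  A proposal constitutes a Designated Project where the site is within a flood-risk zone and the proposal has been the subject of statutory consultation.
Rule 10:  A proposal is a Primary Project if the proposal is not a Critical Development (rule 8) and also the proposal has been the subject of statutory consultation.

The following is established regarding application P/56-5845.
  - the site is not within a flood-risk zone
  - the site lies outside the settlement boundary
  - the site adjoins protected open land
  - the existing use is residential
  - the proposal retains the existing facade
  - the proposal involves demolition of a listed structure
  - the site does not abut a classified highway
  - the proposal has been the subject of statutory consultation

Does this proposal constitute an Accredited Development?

Yes

rule 1 — Authorised Development: [the site lies within the settlement boundary? no] AND [the proposal has been the subject of statutory consultation? yes] AND [the existing use is residential? yes] → not satisfied.
rule 7 — Class-J Proposal: [the proposal involves demolition of a listed structure? yes] OR [the existing use is residential? yes] → satisfied.
rule 8 — Critical Development: [Authorised Development (rule 1)? no] AND [the proposal does not retain the existing facade? no] AND [Class-J Proposal (rule 7)? yes] → not satisfied.
rule 10 — Primary Project: [not a Critical Development (rule 8)? yes] AND [the proposal has been the subject of statutory consultation? yes] → satisfied.
rule 9 — Designated Project: [the site is within a flood-risk zone? no] AND [the proposal has been the subject of statutory consultation? yes] → not satisfied.
rule 5 — Eligible Scheme: [Designated Project (rule 9)? no] OR [the existing use is residential? yes] → satisfied.
rule 4 — Approved Development: [not an Eligible Scheme (rule 5)? no] AND [the site lies within the settlement boundary? no] → not satisfied.
rule 6 — Accredited Development: [Primary Project (rule 10)? yes] OR [Approved Development (rule 4)? no] → satisfied.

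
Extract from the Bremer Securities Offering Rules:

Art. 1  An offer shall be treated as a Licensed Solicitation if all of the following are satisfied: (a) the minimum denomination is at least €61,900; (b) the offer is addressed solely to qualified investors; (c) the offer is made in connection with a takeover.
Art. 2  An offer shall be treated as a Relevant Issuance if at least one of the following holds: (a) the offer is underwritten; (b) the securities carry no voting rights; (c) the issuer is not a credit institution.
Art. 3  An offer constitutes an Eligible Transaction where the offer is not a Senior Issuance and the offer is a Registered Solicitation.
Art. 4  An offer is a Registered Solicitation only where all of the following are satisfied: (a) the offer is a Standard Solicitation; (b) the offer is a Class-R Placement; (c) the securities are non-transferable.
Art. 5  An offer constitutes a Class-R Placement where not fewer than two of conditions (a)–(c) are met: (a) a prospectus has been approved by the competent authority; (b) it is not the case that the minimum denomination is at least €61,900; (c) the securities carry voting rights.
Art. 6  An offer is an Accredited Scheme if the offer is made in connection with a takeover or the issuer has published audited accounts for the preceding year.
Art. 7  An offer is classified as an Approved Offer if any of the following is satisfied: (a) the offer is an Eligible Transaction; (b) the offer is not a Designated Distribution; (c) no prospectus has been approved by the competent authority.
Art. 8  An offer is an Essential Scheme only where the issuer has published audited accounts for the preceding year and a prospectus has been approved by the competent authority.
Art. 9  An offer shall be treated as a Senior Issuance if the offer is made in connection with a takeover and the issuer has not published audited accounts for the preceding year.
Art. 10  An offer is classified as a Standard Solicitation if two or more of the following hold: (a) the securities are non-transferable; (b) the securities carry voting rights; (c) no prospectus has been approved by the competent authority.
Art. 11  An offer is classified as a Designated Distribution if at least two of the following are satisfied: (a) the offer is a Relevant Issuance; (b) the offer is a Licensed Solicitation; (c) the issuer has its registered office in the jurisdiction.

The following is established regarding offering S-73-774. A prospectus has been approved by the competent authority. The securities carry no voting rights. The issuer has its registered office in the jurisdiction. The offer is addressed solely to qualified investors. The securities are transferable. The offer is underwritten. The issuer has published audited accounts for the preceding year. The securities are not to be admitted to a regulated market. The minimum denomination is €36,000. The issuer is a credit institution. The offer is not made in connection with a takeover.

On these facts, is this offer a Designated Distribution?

article 2 — Relevant Issuance: [the offer is underwritten? yes] OR [the securities carry no voting rights? yes] OR [the issuer is not a credit institution? no] → satisfied.
article 1 — Licensed Solicitation: [minimum denomination: €36,000 ≥ €61,900? no] AND [the offer is addressed solely to qualified investors? yes] AND [the offer is made in connection with a takeover? no] → not satisfied.
article 11 — Designated Distribution: Relevant Issuance (article 2)? yes; Licensed Solicitation (article 1)? no; the issuer has its registered office in the jurisdiction? yes — 2 of 3 hold (need ≥2) → satisfied.

Yes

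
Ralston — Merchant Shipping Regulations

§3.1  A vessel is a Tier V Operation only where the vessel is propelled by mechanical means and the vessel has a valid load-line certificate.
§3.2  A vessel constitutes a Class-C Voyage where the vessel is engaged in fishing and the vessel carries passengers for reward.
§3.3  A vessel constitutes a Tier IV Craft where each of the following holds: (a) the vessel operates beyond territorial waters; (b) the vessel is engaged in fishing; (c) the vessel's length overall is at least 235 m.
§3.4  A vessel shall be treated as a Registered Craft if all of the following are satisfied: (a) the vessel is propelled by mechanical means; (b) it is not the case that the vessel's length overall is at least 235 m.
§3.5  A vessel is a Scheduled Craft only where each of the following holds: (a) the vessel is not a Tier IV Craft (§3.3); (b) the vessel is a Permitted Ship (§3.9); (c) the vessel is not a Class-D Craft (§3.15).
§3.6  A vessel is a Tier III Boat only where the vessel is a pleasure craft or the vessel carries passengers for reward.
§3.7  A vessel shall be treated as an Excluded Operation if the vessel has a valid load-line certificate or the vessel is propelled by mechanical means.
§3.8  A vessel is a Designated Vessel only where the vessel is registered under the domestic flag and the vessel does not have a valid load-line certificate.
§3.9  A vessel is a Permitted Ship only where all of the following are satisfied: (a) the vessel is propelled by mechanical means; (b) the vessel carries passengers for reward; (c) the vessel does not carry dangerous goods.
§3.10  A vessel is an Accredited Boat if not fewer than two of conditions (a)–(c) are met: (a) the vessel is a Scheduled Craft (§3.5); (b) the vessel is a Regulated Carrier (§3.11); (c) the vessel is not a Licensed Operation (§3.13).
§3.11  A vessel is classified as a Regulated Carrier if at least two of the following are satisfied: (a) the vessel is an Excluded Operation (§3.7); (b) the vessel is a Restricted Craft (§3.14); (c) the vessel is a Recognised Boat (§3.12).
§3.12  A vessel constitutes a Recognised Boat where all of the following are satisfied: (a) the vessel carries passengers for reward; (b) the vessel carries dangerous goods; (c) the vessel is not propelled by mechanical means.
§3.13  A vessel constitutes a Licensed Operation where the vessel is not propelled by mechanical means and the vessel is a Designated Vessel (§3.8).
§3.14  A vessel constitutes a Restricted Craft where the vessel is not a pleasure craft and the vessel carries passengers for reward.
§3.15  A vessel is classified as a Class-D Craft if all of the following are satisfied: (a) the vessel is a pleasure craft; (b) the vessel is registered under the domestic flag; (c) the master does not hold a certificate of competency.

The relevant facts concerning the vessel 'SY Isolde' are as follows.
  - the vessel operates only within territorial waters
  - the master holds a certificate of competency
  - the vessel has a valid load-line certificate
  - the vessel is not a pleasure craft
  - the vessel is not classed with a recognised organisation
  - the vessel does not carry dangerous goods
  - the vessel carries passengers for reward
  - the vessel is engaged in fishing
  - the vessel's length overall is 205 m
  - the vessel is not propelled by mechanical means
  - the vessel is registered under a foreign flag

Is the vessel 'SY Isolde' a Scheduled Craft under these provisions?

§3.3 — Tier IV Craft: [the vessel operates beyond territorial waters? no] AND [the vessel is engaged in fishing? yes] AND [vessel's length overall: 205 m ≥ 235 m? no] → not satisfied.
§3.9 — Permitted Ship: [the vessel is propelled by mechanical means? no] AND [the vessel carries passengers for reward? yes] AND [the vessel does not carry dangerous goods? yes] → not satisfied.
§3.15 — Class-D Craft: [the vessel is a pleasure craft? no] AND [the vessel is registered under the domestic flag? no] AND [the master does not hold a certificate of competency? no] → not satisfied.
§3.5 — Scheduled Craft: [not a Tier IV Craft (§3.3)? yes] AND [Permitted Ship (§3.9)? no] AND [not a Class-D Craft (§3.15)? yes] → not satisfied.

No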